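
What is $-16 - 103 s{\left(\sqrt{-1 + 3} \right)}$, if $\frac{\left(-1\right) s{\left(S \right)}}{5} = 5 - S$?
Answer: $2559 - 515 \sqrt{2} \approx 1830.7$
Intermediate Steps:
$s{\left(S \right)} = -25 + 5 S$ ($s{\left(S \right)} = - 5 \left(5 - S\right) = -25 + 5 S$)
$-16 - 103 s{\left(\sqrt{-1 + 3} \right)} = -16 - 103 \left(-25 + 5 \sqrt{-1 + 3}\right) = -16 - 103 \left(-25 + 5 \sqrt{2}\right) = -16 + \left(2575 - 515 \sqrt{2}\right) = 2559 - 515 \sqrt{2}$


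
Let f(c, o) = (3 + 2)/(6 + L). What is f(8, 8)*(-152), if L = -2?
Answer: -190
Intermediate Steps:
f(c, o) = 5/4 (f(c, o) = (3 + 2)/(6 - 2) = 5/4)
f(8, 8)*(-152) = (5/4)*(-152) = -190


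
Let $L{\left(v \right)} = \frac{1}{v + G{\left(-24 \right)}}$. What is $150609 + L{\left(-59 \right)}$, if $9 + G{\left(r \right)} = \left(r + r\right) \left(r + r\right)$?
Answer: $\frac{336761725}{2236} \approx 1.5061 \cdot 10^{5}$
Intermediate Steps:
$G{\left(r \right)} = -9 + 4 r^{2}$ ($G{\left(r \right)} = -9 + \left(r + r\right) \left(r + r\right) = -9 + 2 r 2 r = -9 + 4 r^{2}$)
$L{\left(v \right)} = \frac{1}{2295 + v}$ ($L{\left(v \right)} = \frac{1}{v - \left(9 - 4 \left(-24\right)^{2}\right)} = \frac{1}{v + \left(-9 + 4 \cdot 576\right)} = \frac{1}{v + \left(-9 + 2304\right)} = \frac{1}{v + 2295} = \frac{1}{2295 + v}$)
$150609 + L{\left(-59 \right)} = 150609 + \frac{1}{2295 - 59} = 150609 + \frac{1}{2236} = \frac{336761725}{2236}$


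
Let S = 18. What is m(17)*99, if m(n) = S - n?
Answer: 99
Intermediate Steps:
m(n) = 18 - n
m(17)*99 = (18 - 1*17)*99 = (18 - 17)*99 = 1*99 = 99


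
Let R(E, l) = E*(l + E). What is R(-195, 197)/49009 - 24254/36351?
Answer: -1202841176/1781526159 ≈ -0.67517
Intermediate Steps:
R(E, l) = E*(E + l)
R(-195, 197)/49009 - 24254/36351 = -195*(-195 + 197)/49009 - 24254/36351 = -195*2*(1/49009) - 24254*1/36351 = -390*1/49009 - 24254/36351 = -390/49009 - 24254/36351 = -1202841176/1781526159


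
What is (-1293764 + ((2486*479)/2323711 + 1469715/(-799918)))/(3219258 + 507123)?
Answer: -2404822853860224745/6926515975246168938 ≈ -0.34719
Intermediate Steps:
(-1293764 + ((2486*479)/2323711 + 1469715/(-799918)))/(3219258 + 507123) = (-1293764 + (1190794*(1/2323711) + 1469715*(-1/799918)))/3726381 = (-1293764 + (1190794/2323711 - 1469715/799918))*(1/3726381) = (-1293764 - 2462655357473/1858778255698)*(1/3726381) = -2404822853860224745/1858778255698*1/3726381 = -2404822853860224745/6926515975246168938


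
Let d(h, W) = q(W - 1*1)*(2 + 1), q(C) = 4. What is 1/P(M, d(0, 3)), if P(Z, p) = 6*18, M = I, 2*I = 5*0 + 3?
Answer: 1/108 ≈ 0.0092593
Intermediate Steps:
I = 3/2 (I = (5*0 + 3)/2 = (0 + 3)/2 = (½)*3 = 3/2 ≈ 1.5000)
d(h, W) = 12 (d(h, W) = 4*(2 + 1) = 4*3 = 12)
M = 3/2 ≈ 1.5000
P(Z, p) = 108
1/P(M, d(0, 3)) = 1/108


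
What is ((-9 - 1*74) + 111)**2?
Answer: 784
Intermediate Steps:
((-9 - 1*74) + 111)**2 = ((-9 - 74) + 111)**2 = (-83 + 111)**2 = 28**2 = 784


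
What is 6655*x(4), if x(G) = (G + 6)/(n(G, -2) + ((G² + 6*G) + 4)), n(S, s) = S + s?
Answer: 33275/23 ≈ 1446.7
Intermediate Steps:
x(G) = (6 + G)/(2 + G² + 7*G) (x(G) = (G + 6)/((G - 2) + ((G² + 6*G) + 4)) = (6 + G)/((-2 + G) + (4 + G² + 6*G)) = (6 + G)/(2 + G² + 7*G))
6655*x(4) = 6655*((6 + 4)/(2 + 4² + 7*4)) = 6655*(10/(2 + 16 + 28)) = 6655*(10/46) = 6655*((1/46)*10) = 6655*(5/23) = 33275/23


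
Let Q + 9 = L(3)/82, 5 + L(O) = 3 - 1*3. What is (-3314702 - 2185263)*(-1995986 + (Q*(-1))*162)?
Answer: 449760974366495/41 ≈ 1.0970e+13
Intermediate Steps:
L(O) = -5 (L(O) = -5 + (3 - 1*3) = -5 + (3 - 3) = -5 + 0 = -5)
Q = -743/82 (Q = -9 - 5/82 = -743/82 ≈ -9.0610)
(-3314702 - 2185263)*(-1995986 + (Q*(-1))*162) = (-3314702 - 2185263)*(-1995986 - 743/82*(-1)*162) = -5499965*(-1995986 + (743/82)*162) = -5499965*(-1995986 + 60183/41) = -5499965*(-81775243/41) = 449760974366495/41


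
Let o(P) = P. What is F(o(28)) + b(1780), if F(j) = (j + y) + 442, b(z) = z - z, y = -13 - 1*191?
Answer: 266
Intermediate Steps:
y = -204 (y = -13 - 191 = -204)
b(z) = 0
F(j) = 238 + j (F(j) = (j - 204) + 442 = (-204 + j) + 442 = 238 + j)
F(o(28)) + b(1780) = (238 + 28) + 0 = 266 + 0 = 266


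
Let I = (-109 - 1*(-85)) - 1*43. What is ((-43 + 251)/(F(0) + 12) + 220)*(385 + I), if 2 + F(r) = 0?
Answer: 382872/5 ≈ 76574.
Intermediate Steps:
F(r) = -2 (F(r) = -2 + 0 = -2)
I = -67 (I = (-109 + 85) - 43 = -24 - 43 = -67)
((-43 + 251)/(F(0) + 12) + 220)*(385 + I) = ((-43 + 251)/(-2 + 12) + 220)*(385 - 67) = (208/10 + 220)*318 = (208*(⅒) + 220)*318 = (104/5 + 220)*318 = (1204/5)*318 = 382872/5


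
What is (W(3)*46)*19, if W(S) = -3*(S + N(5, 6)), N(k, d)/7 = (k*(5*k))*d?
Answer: -13773366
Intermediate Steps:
N(k, d) = 35*d*k² (N(k, d) = 7*((k*(5*k))*d) = 7*((5*k²)*d) = 7*(5*d*k²) = 35*d*k²)
W(S) = -15750 - 3*S (W(S) = -3*(S + 35*6*5²) = -3*(S + 35*6*25) = -3*(S + 5250) = -3*(5250 + S) = -15750 - 3*S)
(W(3)*46)*19 = ((-15750 - 3*3)*46)*19 = ((-15750 - 9)*46)*19 = -15759*46*19 = -724914*19 = -13773366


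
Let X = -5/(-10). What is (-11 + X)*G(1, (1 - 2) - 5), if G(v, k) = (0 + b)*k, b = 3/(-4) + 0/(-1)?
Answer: -189/4 ≈ -47.250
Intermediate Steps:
b = -¾ (b = 3*(-¼) + 0*(-1) = -¾ + 0 = -¾ ≈ -0.75000)
X = ½ (X = -5*(-⅒) = ½ ≈ 0.50000)
G(v, k) = -3*k/4 (G(v, k) = (0 - ¾)*k = -3*k/4)
(-11 + X)*G(1, (1 - 2) - 5) = (-11 + ½)*(-3*((1 - 2) - 5)/4) = -(-63)*(-1 - 5)/8 = -(-63)*(-6)/8 = -21/2*9/2 = -189/4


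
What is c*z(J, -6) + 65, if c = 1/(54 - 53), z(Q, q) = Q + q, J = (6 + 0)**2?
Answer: 95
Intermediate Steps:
J = 36 (J = 6**2 = 36)
c = 1 (c = 1/1 = 1)
c*z(J, -6) + 65 = 1*(36 - 6) + 65 = 1*30 + 65 = 30 + 65 = 95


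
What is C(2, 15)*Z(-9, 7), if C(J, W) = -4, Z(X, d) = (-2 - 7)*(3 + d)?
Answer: 360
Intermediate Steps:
Z(X, d) = -27 - 9*d (Z(X, d) = -9*(3 + d) = -27 - 9*d)
C(2, 15)*Z(-9, 7) = -4*(-27 - 9*7) = -4*(-27 - 63) = -4*(-90) = 360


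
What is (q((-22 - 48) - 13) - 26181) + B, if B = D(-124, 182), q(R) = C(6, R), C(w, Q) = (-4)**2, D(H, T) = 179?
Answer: -25986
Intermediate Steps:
C(w, Q) = 16
q(R) = 16
B = 179
(q((-22 - 48) - 13) - 26181) + B = (16 - 26181) + 179 = -26165 + 179 = -25986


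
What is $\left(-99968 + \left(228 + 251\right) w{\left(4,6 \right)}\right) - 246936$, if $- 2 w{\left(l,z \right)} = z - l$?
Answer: $-347383$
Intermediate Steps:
$w{\left(l,z \right)} = \frac{l}{2} - \frac{z}{2}$ ($w{\left(l,z \right)} = - \frac{z - l}{2} = \frac{l}{2} - \frac{z}{2}$)
$\left(-99968 + \left(228 + 251\right) w{\left(4,6 \right)}\right) - 246936 = \left(-99968 + \left(228 + 251\right) \left(\frac{1}{2} \cdot 4 - 3\right)\right) - 246936 = \left(-99968 + 479 \left(2 - 3\right)\right) - 246936 = \left(-99968 + 479 \left(-1\right)\right) - 246936 = \left(-99968 - 479\right) - 246936 = -100447 - 246936 = -347383$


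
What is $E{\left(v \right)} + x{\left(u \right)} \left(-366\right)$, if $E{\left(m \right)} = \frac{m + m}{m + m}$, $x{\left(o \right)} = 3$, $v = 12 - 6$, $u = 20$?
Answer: $-1097$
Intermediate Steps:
$v = 6$
$E{\left(m \right)} = 1$ ($E{\left(m \right)} = \frac{2 m}{2 m} = 2 m \frac{1}{2 m} = 1$)
$E{\left(v \right)} + x{\left(u \right)} \left(-366\right) = 1 + 3 \left(-366\right) = 1 - 1098 = -1097$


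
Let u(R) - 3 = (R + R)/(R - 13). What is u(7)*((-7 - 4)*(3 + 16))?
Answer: -418/3 ≈ -139.33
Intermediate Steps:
u(R) = 3 + 2*R/(-13 + R) (u(R) = 3 + (R + R)/(R - 13) = 3 + (2*R)/(-13 + R) = 3 + 2*R/(-13 + R))
u(7)*((-7 - 4)*(3 + 16)) = ((-39 + 5*7)/(-13 + 7))*((-7 - 4)*(3 + 16)) = ((-39 + 35)/(-6))*(-11*19) = -1/6*(-4)*(-209) = (2/3)*(-209) = -418/3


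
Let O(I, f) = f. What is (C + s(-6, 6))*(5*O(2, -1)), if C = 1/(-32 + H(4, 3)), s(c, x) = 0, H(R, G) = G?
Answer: 5/29 ≈ 0.17241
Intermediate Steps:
C = -1/29 (C = 1/(-32 + 3) = 1/(-29) = -1/29 ≈ -0.034483)
(C + s(-6, 6))*(5*O(2, -1)) = (-1/29 + 0)*(5*(-1)) = -1/29*(-5) = 5/29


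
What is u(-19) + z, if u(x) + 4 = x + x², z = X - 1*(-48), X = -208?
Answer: 178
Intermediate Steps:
z = -160 (z = -208 - 1*(-48) = -208 + 48 = -160)
u(x) = -4 + x + x² (u(x) = -4 + (x + x²) = -4 + x + x²)
u(-19) + z = (-4 - 19 + (-19)²) - 160 = (-4 - 19 + 361) - 160 = 338 - 160 = 178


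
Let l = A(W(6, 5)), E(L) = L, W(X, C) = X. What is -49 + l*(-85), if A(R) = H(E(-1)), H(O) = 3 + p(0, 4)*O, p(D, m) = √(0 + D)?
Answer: -304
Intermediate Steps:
p(D, m) = √D
H(O) = 3 (H(O) = 3 + √0*O = 3 + 0*O = 3 + 0 = 3)
A(R) = 3
l = 3
-49 + l*(-85) = -49 + 3*(-85) = -49 - 255 = -304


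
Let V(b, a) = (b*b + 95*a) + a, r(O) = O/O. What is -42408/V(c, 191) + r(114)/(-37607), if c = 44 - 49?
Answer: -1594856017/690502127 ≈ -2.3097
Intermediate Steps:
r(O) = 1
c = -5
V(b, a) = b² + 96*a (V(b, a) = (b² + 95*a) + a = b² + 96*a)
-42408/V(c, 191) + r(114)/(-37607) = -42408/((-5)² + 96*191) + 1/(-37607) = -42408/(25 + 18336) + 1*(-1/37607) = -42408/18361 - 1/37607 = -1594856017/690502127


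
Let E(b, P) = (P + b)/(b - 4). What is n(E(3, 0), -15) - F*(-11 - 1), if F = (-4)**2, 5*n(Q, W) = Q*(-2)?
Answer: 966/5 ≈ 193.20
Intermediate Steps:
E(b, P) = (P + b)/(-4 + b)
n(Q, W) = -2*Q/5 (n(Q, W) = (Q*(-2))/5 = (-2*Q)/5 = -2*Q/5)
F = 16
n(E(3, 0), -15) - F*(-11 - 1) = -2*(0 + 3)/(5*(-4 + 3)) - 16*(-11 - 1) = -2*3/(5*(-1)) - 16*(-12) = -(-2)*3/5 - 1*(-192) = -2/5*(-3) + 192 = 6/5 + 192 = 966/5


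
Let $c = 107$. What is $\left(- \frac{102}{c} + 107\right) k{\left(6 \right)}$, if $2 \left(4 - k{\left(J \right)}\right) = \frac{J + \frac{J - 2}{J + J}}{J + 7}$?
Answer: $\frac{3324671}{8346} \approx 398.35$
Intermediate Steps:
$k{\left(J \right)} = 4 - \frac{J + \frac{-2 + J}{2 J}}{2 \left(7 + J\right)}$ ($k{\left(J \right)} = 4 - \frac{\left(J + \frac{J - 2}{J + J}\right) \frac{1}{J + 7}}{2} = 4 - \frac{\left(J + \frac{-2 + J}{2 J}\right) \frac{1}{7 + J}}{2} = 4 - \frac{\frac{1}{7 + J} \left(J + \frac{-2 + J}{2 J}\right)}{2} = 4 - \frac{J + \frac{-2 + J}{2 J}}{2 \left(7 + J\right)}$)
$\left(- \frac{102}{c} + 107\right) k{\left(6 \right)} = \left(- \frac{102}{107} + 107\right) \frac{2 + 14 \cdot 6^{2} + 111 \cdot 6}{4 \cdot 6 \left(7 + 6\right)} = \left(\left(-102\right) \frac{1}{107} + 107\right) \frac{1}{4} \cdot \frac{1}{6} \cdot \frac{1}{13} \left(2 + 14 \cdot 36 + 666\right) = \left(- \frac{102}{107} + 107\right) \frac{1}{4} \cdot \frac{1}{6} \cdot \frac{1}{13} \left(2 + 504 + 666\right) = \frac{11347 \cdot \frac{1}{4} \cdot \frac{1}{6} \cdot \frac{1}{13} \cdot 1172}{107} = \frac{11347}{107} \cdot \frac{293}{78} = \frac{3324671}{8346}$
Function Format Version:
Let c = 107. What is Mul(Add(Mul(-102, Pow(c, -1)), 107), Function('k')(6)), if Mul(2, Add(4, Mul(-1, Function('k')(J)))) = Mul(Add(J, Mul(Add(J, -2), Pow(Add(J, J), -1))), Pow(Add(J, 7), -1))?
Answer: Rational(3324671, 8346) ≈ 398.35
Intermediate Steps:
Function('k')(J) = Add(4, Mul(Rational(-1, 2), Pow(Add(7, J), -1), Add(J, Mul(Rational(1, 2), Pow(J, -1), Add(-2, J))))) (Function('k')(J) = Add(4, Mul(Rational(-1, 2), Mul(Add(J, Mul(Add(J, -2), Pow(Add(J, J), -1))), Pow(Add(J, 7), -1)))) = Add(4, Mul(Rational(-1, 2), Mul(Add(J, Mul(Add(-2, J), Pow(Mul(2, J), -1))), Pow(Add(7, J), -1)))) = Add(4, Mul(Rational(-1, 2), Mul(Add(J, Mul(Add(-2, J), Mul(Rational(1, 2), Pow(J, -1)))), Pow(Add(7, J), -1)))) = Add(4, Mul(Rational(-1, 2), Mul(Add(J, Mul(Rational(1, 2), Pow(J, -1), Add(-2, J))), Pow(Add(7, J), -1)))) = Add(4, Mul(Rational(-1, 2), Mul(Pow(Add(7, J), -1), Add(J, Mul(Rational(1, 2), Pow(J, -1), Add(-2, J)))))) = Add(4, Mul(Rational(-1, 2), Pow(Add(7, J), -1), Add(J, Mul(Rational(1, 2), Pow(J, -1), Add(-2, J))))))
Mul(Add(Mul(-102, Pow(c, -1)), 107), Function('k')(6)) = Mul(Add(Mul(-102, Pow(107, -1)), 107), Mul(Rational(1, 4), Pow(6, -1), Pow(Add(7, 6), -1), Add(2, Mul(14, Pow(6, 2)), Mul(111, 6)))) = Mul(Add(Mul(-102, Rational(1, 107)), 107), Mul(Rational(1, 4), Rational(1, 6), Pow(13, -1), Add(2, Mul(14, 36), 666))) = Mul(Add(Rational(-102, 107), 107), Mul(Rational(1, 4), Rational(1, 6), Rational(1, 13), Add(2, 504, 666))) = Mul(Rational(11347, 107), Mul(Rational(1, 4), Rational(1, 6), Rational(1, 13), 1172)) = Mul(Rational(11347, 107), Rational(293, 78)) = Rational(3324671, 8346)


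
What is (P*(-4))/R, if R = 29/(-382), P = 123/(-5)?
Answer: -187944/145 ≈ -1296.2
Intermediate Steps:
P = -123/5 (P = 123*(-⅕) = -123/5 ≈ -24.600)
R = -29/382 (R = 29*(-1/382) = -29/382 ≈ -0.075916)
(P*(-4))/R = (-123/5*(-4))/(-29/382) = (492/5)*(-382/29) = -187944/145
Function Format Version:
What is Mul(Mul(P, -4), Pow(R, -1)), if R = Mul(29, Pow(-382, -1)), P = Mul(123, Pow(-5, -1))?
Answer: Rational(-187944, 145) ≈ -1296.2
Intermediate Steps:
P = Rational(-123, 5) (P = Mul(123, Rational(-1, 5)) = Rational(-123, 5) ≈ -24.600)
R = Rational(-29, 382) (R = Mul(29, Rational(-1, 382)) = Rational(-29, 382) ≈ -0.075916)
Mul(Mul(P, -4), Pow(R, -1)) = Mul(Mul(Rational(-123, 5), -4), Pow(Rational(-29, 382), -1)) = Mul(Rational(492, 5), Rational(-382, 29)) = Rational(-187944, 145)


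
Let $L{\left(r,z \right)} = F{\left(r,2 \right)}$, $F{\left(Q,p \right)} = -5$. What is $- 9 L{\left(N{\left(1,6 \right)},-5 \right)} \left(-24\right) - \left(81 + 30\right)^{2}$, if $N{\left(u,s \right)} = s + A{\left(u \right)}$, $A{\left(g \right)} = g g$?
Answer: $-13401$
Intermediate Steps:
$A{\left(g \right)} = g^{2}$
$N{\left(u,s \right)} = s + u^{2}$
$L{\left(r,z \right)} = -5$
$- 9 L{\left(N{\left(1,6 \right)},-5 \right)} \left(-24\right) - \left(81 + 30\right)^{2} = \left(-9\right) \left(-5\right) \left(-24\right) - \left(81 + 30\right)^{2} = 45 \left(-24\right) - 111^{2} = -1080 - 12321 = -13401$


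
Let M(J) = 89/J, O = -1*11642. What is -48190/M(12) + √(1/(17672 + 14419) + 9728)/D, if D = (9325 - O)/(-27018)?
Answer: -578280/89 - 158*√10018208461659/3934807 ≈ -6624.6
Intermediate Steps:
O = -11642
D = -6989/9006 (D = (9325 - 1*(-11642))/(-27018) = (9325 + 11642)*(-1/27018) = 20967*(-1/27018) = -6989/9006 ≈ -0.77604)
-48190/M(12) + √(1/(17672 + 14419) + 9728)/D = -48190/(89/12) + √(1/(17672 + 14419) + 9728)/(-6989/9006) = -48190/(89*(1/12)) + √(1/32091 + 9728)*(-9006/6989) = -48190/89/12 + √(1/32091 + 9728)*(-9006/6989) = -48190*12/89 + √(312181249/32091)*(-9006/6989) = -578280/89 + (√10018208461659/32091)*(-9006/6989) = -578280/89 - 158*√10018208461659/3934807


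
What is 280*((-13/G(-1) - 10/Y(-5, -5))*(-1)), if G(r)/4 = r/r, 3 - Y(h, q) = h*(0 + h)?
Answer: 8610/11 ≈ 782.73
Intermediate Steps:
Y(h, q) = 3 - h² (Y(h, q) = 3 - h*(0 + h) = 3 - h*h = 3 - h²)
G(r) = 4 (G(r) = 4*(r/r) = 4*1 = 4)
280*((-13/G(-1) - 10/Y(-5, -5))*(-1)) = 280*((-13/4 - 10/(3 - 1*(-5)²))*(-1)) = 280*((-13*¼ - 10/(3 - 1*25))*(-1)) = 280*((-13/4 - 10/(3 - 25))*(-1)) = 280*((-13/4 - 10/(-22))*(-1)) = 280*((-13/4 - 10*(-1/22))*(-1)) = 280*((-13/4 + 5/11)*(-1)) = 280*(-123/44*(-1)) = 280*(123/44) = 8610/11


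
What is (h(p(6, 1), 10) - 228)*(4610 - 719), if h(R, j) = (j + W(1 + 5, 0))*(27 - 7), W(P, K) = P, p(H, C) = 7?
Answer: 357972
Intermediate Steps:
h(R, j) = 120 + 20*j (h(R, j) = (j + (1 + 5))*(27 - 7) = (j + 6)*20 = (6 + j)*20 = 120 + 20*j)
(h(p(6, 1), 10) - 228)*(4610 - 719) = ((120 + 20*10) - 228)*(4610 - 719) = ((120 + 200) - 228)*3891 = (320 - 228)*3891 = 92*3891 = 357972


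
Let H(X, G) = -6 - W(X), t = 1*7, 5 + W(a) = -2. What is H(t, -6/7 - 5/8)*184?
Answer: 184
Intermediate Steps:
W(a) = -7 (W(a) = -5 - 2 = -7)
t = 7
H(X, G) = 1 (H(X, G) = -6 - 1*(-7) = -6 + 7 = 1)
H(t, -6/7 - 5/8)*184 = 1*184 = 184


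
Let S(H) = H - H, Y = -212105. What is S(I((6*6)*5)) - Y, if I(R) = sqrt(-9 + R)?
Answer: 212105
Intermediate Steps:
S(H) = 0
S(I((6*6)*5)) - Y = 0 - 1*(-212105) = 0 + 212105 = 212105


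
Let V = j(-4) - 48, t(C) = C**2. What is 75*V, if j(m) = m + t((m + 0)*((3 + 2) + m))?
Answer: -2700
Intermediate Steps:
j(m) = m + m**2*(5 + m)**2 (j(m) = m + ((m + 0)*((3 + 2) + m))**2 = m + (m*(5 + m))**2 = m + m**2*(5 + m)**2)
V = -36 (V = -4*(1 - 4*(5 - 4)**2) - 48 = -4*(1 - 4*1**2) - 48 = -4*(1 - 4*1) - 48 = -4*(1 - 4) - 48 = -4*(-3) - 48 = 12 - 48 = -36)
75*V = 75*(-36) = -2700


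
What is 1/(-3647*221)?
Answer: -1/805987 ≈ -1.2407e-6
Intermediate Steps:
1/(-3647*221) = 1/(-805987) = -1/805987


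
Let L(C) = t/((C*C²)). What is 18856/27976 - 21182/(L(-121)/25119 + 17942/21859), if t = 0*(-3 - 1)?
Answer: -809564670846/31371587 ≈ -25806.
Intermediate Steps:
t = 0 (t = 0*(-4) = 0)
L(C) = 0 (L(C) = 0/((C*C²)) = 0/(C³) = 0/C³ = 0)
18856/27976 - 21182/(L(-121)/25119 + 17942/21859) = 18856/27976 - 21182/(0/25119 + 17942/21859) = 18856*(1/27976) - 21182/(0*(1/25119) + 17942*(1/21859)) = 2357/3497 - 21182/(0 + 17942/21859) = 2357/3497 - 21182/17942/21859 = 2357/3497 - 21182*21859/17942 = 2357/3497 - 231508669/8971 = -809564670846/31371587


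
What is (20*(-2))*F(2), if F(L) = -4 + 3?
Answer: 40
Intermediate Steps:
F(L) = -1
(20*(-2))*F(2) = (20*(-2))*(-1) = -40*(-1) = 40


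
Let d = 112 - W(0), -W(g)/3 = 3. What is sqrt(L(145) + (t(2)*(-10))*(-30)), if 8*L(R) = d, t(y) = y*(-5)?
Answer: I*sqrt(47758)/4 ≈ 54.634*I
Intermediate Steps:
W(g) = -9 (W(g) = -3*3 = -9)
t(y) = -5*y
d = 121 (d = 112 - 1*(-9) = 112 + 9 = 121)
L(R) = 121/8 (L(R) = (1/8)*121 = 121/8)
sqrt(L(145) + (t(2)*(-10))*(-30)) = sqrt(121/8 + (-5*2*(-10))*(-30)) = sqrt(121/8 - 10*(-10)*(-30)) = sqrt(121/8 + 100*(-30)) = sqrt(121/8 - 3000) = sqrt(-23879/8) = I*sqrt(47758)/4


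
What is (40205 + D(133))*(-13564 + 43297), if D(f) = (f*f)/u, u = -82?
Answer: 97498104693/82 ≈ 1.1890e+9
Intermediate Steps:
D(f) = -f**2/82 (D(f) = (f*f)/(-82) = f**2*(-1/82) = -f**2/82)
(40205 + D(133))*(-13564 + 43297) = (40205 - 1/82*133**2)*(-13564 + 43297) = (40205 - 1/82*17689)*29733 = (40205 - 17689/82)*29733 = (3279121/82)*29733 = 97498104693/82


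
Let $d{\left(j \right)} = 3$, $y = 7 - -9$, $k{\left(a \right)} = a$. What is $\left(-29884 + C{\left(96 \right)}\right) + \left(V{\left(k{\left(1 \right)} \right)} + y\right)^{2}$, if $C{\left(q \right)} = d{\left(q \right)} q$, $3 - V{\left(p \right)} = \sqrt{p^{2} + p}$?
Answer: $-29596 + \left(19 - \sqrt{2}\right)^{2} \approx -29287.0$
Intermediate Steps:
$y = 16$ ($y = 7 + 9 = 16$)
$V{\left(p \right)} = 3 - \sqrt{p + p^{2}}$ ($V{\left(p \right)} = 3 - \sqrt{p^{2} + p} = 3 - \sqrt{p + p^{2}}$)
$C{\left(q \right)} = 3 q$
$\left(-29884 + C{\left(96 \right)}\right) + \left(V{\left(k{\left(1 \right)} \right)} + y\right)^{2} = \left(-29884 + 3 \cdot 96\right) + \left(\left(3 - \sqrt{1 \left(1 + 1\right)}\right) + 16\right)^{2} = \left(-29884 + 288\right) + \left(\left(3 - \sqrt{1 \cdot 2}\right) + 16\right)^{2} = -29596 + \left(\left(3 - \sqrt{2}\right) + 16\right)^{2} = -29596 + \left(19 - \sqrt{2}\right)^{2}$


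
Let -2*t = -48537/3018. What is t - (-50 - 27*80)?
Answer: 4462699/2012 ≈ 2218.0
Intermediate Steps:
t = 16179/2012 (t = -(-48537)/(2*3018) = -½*(-16179/1006) = 16179/2012 ≈ 8.0413)
t - (-50 - 27*80) = 16179/2012 - (-50 - 27*80) = 16179/2012 - (-50 - 2160) = 16179/2012 - 1*(-2210) = 16179/2012 + 2210 = 4462699/2012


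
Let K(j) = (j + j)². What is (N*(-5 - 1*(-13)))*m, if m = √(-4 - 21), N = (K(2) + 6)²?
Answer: 19360*I ≈ 19360.0*I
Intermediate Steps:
K(j) = 4*j² (K(j) = (2*j)² = 4*j²)
N = 484 (N = (4*2² + 6)² = (4*4 + 6)² = (16 + 6)² = 22² = 484)
m = 5*I (m = √(-25) = 5*I ≈ 5.0*I)
(N*(-5 - 1*(-13)))*m = (484*(-5 - 1*(-13)))*(5*I) = (484*(-5 + 13))*(5*I) = (484*8)*(5*I) = 3872*(5*I) = 19360*I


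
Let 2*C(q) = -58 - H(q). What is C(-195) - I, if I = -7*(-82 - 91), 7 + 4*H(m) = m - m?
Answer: -9913/8 ≈ -1239.1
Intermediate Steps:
H(m) = -7/4 (H(m) = -7/4 + (m - m)/4 = -7/4 + (1/4)*0 = -7/4 + 0 = -7/4)
C(q) = -225/8 (C(q) = (-58 - 1*(-7/4))/2 = (-58 + 7/4)/2 = (1/2)*(-225/4) = -225/8)
I = 1211 (I = -7*(-173) = 1211)
C(-195) - I = -225/8 - 1*1211 = -225/8 - 1211 = -9913/8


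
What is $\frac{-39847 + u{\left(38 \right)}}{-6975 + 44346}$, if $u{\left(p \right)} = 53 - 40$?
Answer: $- \frac{13278}{12457} \approx -1.0659$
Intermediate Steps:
$u{\left(p \right)} = 13$ ($u{\left(p \right)} = 53 - 40 = 13$)
$\frac{-39847 + u{\left(38 \right)}}{-6975 + 44346} = \frac{-39847 + 13}{-6975 + 44346} = - \frac{39834}{37371} = \left(-39834\right) \frac{1}{37371} = - \frac{13278}{12457}$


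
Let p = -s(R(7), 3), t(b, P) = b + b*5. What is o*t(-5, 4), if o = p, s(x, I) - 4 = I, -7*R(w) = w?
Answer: 210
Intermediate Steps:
R(w) = -w/7
s(x, I) = 4 + I
t(b, P) = 6*b (t(b, P) = b + 5*b = 6*b)
p = -7 (p = -(4 + 3) = -1*7 = -7)
o = -7
o*t(-5, 4) = -42*(-5) = -7*(-30) = 210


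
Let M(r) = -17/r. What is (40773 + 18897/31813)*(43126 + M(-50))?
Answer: 1398512108147841/795325 ≈ 1.7584e+9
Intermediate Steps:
(40773 + 18897/31813)*(43126 + M(-50)) = (40773 + 18897/31813)*(43126 - 17/(-50)) = (40773 + 18897*(1/31813))*(43126 - 17*(-1/50)) = (40773 + 18897/31813)*(43126 + 17/50) = (1297130346/31813)*(2156317/50) = 1398512108147841/795325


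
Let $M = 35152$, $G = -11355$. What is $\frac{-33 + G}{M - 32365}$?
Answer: $- \frac{3796}{929} \approx -4.0861$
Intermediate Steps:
$\frac{-33 + G}{M - 32365} = \frac{-33 - 11355}{35152 - 32365} = - \frac{11388}{2787} = \left(-11388\right) \frac{1}{2787} = - \frac{3796}{929}$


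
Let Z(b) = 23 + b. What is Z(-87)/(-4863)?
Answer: 64/4863 ≈ 0.013161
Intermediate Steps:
Z(-87)/(-4863) = (23 - 87)/(-4863) = -64*(-1/4863) = 64/4863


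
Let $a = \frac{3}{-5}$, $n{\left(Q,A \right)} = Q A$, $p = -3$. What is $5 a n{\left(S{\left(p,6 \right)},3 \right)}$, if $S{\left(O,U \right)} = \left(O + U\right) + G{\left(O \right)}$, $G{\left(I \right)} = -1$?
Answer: $-18$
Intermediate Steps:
$S{\left(O,U \right)} = -1 + O + U$ ($S{\left(O,U \right)} = \left(O + U\right) - 1 = -1 + O + U$)
$n{\left(Q,A \right)} = A Q$
$a = - \frac{3}{5}$ ($a = 3 \left(- \frac{1}{5}\right) = - \frac{3}{5} \approx -0.6$)
$5 a n{\left(S{\left(p,6 \right)},3 \right)} = 5 \left(- \frac{3}{5}\right) 3 \left(-1 - 3 + 6\right) = - 3 \cdot 3 \cdot 2 = \left(-3\right) 6 = -18$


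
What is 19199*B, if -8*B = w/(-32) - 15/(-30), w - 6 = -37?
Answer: -902353/256 ≈ -3524.8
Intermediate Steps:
w = -31 (w = 6 - 37 = -31)
B = -47/256 (B = -(-31/(-32) - 15/(-30))/8 = -(-31*(-1/32) - 15*(-1/30))/8 = -(31/32 + ½)/8 = -⅛*47/32 = -47/256 ≈ -0.18359)
19199*B = 19199*(-47/256) = -902353/256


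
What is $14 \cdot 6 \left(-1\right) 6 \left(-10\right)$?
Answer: $5040$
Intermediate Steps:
$14 \cdot 6 \left(-1\right) 6 \left(-10\right) = 14 \left(\left(-6\right) 6\right) \left(-10\right) = 14 \left(-36\right) \left(-10\right) = \left(-504\right) \left(-10\right) = 5040$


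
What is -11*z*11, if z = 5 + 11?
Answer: -1936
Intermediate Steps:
z = 16
-11*z*11 = -11*16*11 = -176*11 = -1936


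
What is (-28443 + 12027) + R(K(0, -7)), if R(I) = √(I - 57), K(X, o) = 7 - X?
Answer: -16416 + 5*I*√2 ≈ -16416.0 + 7.0711*I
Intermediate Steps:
R(I) = √(-57 + I)
(-28443 + 12027) + R(K(0, -7)) = (-28443 + 12027) + √(-57 + (7 - 1*0)) = -16416 + √(-57 + (7 + 0)) = -16416 + √(-57 + 7) = -16416 + √(-50) = -16416 + 5*I*√2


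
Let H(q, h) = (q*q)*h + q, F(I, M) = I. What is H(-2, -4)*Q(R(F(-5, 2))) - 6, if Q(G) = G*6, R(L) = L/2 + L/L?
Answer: 156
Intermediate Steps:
H(q, h) = q + h*q**2 (H(q, h) = q**2*h + q = h*q**2 + q = q + h*q**2)
R(L) = 1 + L/2 (R(L) = L*(1/2) + 1 = L/2 + 1 = 1 + L/2)
Q(G) = 6*G
H(-2, -4)*Q(R(F(-5, 2))) - 6 = (-2*(1 - 4*(-2)))*(6*(1 + (1/2)*(-5))) - 6 = (-2*(1 + 8))*(6*(1 - 5/2)) - 6 = (-2*9)*(6*(-3/2)) - 6 = -18*(-9) - 6 = 162 - 6 = 156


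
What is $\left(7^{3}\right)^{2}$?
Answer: $117649$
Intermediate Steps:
$\left(7^{3}\right)^{2} = 343^{2} = 117649$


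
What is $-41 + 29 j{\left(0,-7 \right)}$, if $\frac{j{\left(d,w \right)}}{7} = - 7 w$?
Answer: $9906$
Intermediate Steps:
$j{\left(d,w \right)} = - 49 w$ ($j{\left(d,w \right)} = 7 \left(- 7 w\right) = - 49 w$)
$-41 + 29 j{\left(0,-7 \right)} = -41 + 29 \left(\left(-49\right) \left(-7\right)\right) = -41 + 29 \cdot 343 = -41 + 9947 = 9906$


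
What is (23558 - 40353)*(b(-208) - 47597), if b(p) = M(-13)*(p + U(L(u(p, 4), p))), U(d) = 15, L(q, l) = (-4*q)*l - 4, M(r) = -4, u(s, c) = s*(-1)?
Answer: 786425875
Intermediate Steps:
u(s, c) = -s
L(q, l) = -4 - 4*l*q (L(q, l) = -4*l*q - 4 = -4 - 4*l*q)
b(p) = -60 - 4*p (b(p) = -4*(p + 15) = -4*(15 + p) = -60 - 4*p)
(23558 - 40353)*(b(-208) - 47597) = (23558 - 40353)*((-60 - 4*(-208)) - 47597) = -16795*((-60 + 832) - 47597) = -16795*(772 - 47597) = -16795*(-46825) = 786425875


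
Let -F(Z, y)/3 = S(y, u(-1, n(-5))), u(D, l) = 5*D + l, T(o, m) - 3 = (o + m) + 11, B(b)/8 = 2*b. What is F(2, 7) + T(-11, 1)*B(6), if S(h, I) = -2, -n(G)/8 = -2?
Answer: 390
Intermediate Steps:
n(G) = 16 (n(G) = -8*(-2) = 16)
B(b) = 16*b (B(b) = 8*(2*b) = 16*b)
T(o, m) = 14 + m + o (T(o, m) = 3 + ((o + m) + 11) = 3 + ((m + o) + 11) = 3 + (11 + m + o) = 14 + m + o)
u(D, l) = l + 5*D
F(Z, y) = 6 (F(Z, y) = -3*(-2) = 6)
F(2, 7) + T(-11, 1)*B(6) = 6 + (14 + 1 - 11)*(16*6) = 6 + 4*96 = 6 + 384 = 390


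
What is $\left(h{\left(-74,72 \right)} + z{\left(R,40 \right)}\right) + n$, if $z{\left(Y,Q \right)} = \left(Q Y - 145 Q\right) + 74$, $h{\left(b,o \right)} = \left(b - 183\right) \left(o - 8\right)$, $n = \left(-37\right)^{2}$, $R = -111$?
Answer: $-25245$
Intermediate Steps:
$n = 1369$
$h{\left(b,o \right)} = \left(-183 + b\right) \left(-8 + o\right)$
$z{\left(Y,Q \right)} = 74 - 145 Q + Q Y$ ($z{\left(Y,Q \right)} = \left(- 145 Q + Q Y\right) + 74 = 74 - 145 Q + Q Y$)
$\left(h{\left(-74,72 \right)} + z{\left(R,40 \right)}\right) + n = \left(\left(1464 - 13176 - -592 - 5328\right) + \left(74 - 5800 + 40 \left(-111\right)\right)\right) + 1369 = \left(\left(1464 - 13176 + 592 - 5328\right) - 10166\right) + 1369 = \left(-16448 - 10166\right) + 1369 = -26614 + 1369 = -25245$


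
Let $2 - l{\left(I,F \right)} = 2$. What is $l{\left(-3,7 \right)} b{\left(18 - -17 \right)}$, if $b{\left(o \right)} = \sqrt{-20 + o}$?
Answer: $0$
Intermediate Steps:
$l{\left(I,F \right)} = 0$ ($l{\left(I,F \right)} = 2 - 2 = 0$)
$l{\left(-3,7 \right)} b{\left(18 - -17 \right)} = 0 \sqrt{-20 + \left(18 - -17\right)} = 0 \sqrt{-20 + \left(18 + 17\right)} = 0 \sqrt{-20 + 35} = 0 \sqrt{15} = 0$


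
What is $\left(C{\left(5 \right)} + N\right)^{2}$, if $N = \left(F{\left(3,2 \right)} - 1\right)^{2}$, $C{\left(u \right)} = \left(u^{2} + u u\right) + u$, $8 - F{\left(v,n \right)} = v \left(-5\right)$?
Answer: $290521$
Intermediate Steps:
$F{\left(v,n \right)} = 8 + 5 v$ ($F{\left(v,n \right)} = 8 - v \left(-5\right) = 8 - - 5 v = 8 + 5 v$)
$C{\left(u \right)} = u + 2 u^{2}$ ($C{\left(u \right)} = \left(u^{2} + u^{2}\right) + u = 2 u^{2} + u = u + 2 u^{2}$)
$N = 484$ ($N = \left(\left(8 + 5 \cdot 3\right) - 1\right)^{2} = \left(\left(8 + 15\right) - 1\right)^{2} = \left(23 - 1\right)^{2} = 22^{2} = 484$)
$\left(C{\left(5 \right)} + N\right)^{2} = \left(5 \left(1 + 2 \cdot 5\right) + 484\right)^{2} = \left(5 \left(1 + 10\right) + 484\right)^{2} = \left(5 \cdot 11 + 484\right)^{2} = \left(55 + 484\right)^{2} = 539^{2} = 290521$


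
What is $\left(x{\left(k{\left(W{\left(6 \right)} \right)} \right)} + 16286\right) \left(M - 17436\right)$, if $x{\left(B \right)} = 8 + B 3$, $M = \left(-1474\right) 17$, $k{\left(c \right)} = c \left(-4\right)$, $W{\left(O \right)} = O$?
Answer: $-689337668$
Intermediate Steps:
$k{\left(c \right)} = - 4 c$
$M = -25058$
$x{\left(B \right)} = 8 + 3 B$
$\left(x{\left(k{\left(W{\left(6 \right)} \right)} \right)} + 16286\right) \left(M - 17436\right) = \left(\left(8 + 3 \left(\left(-4\right) 6\right)\right) + 16286\right) \left(-25058 - 17436\right) = \left(\left(8 + 3 \left(-24\right)\right) + 16286\right) \left(-42494\right) = \left(\left(8 - 72\right) + 16286\right) \left(-42494\right) = \left(-64 + 16286\right) \left(-42494\right) = 16222 \left(-42494\right) = -689337668$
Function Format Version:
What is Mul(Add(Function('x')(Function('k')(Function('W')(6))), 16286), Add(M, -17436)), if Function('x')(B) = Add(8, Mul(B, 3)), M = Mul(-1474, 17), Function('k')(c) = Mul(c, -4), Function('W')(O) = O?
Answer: -689337668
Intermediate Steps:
Function('k')(c) = Mul(-4, c)
M = -25058
Function('x')(B) = Add(8, Mul(3, B))
Mul(Add(Function('x')(Function('k')(Function('W')(6))), 16286), Add(M, -17436)) = Mul(Add(Add(8, Mul(3, Mul(-4, 6))), 16286), Add(-25058, -17436)) = Mul(Add(Add(8, Mul(3, -24)), 16286), -42494) = Mul(Add(Add(8, -72), 16286), -42494) = Mul(Add(-64, 16286), -42494) = Mul(16222, -42494) = -689337668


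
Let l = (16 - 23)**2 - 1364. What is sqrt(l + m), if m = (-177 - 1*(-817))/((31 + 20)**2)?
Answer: 5*I*sqrt(136787)/51 ≈ 36.26*I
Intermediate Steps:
l = -1315 (l = (-7)**2 - 1364 = 49 - 1364 = -1315)
m = 640/2601 (m = (-177 + 817)/(51**2) = 640/2601 ≈ 0.24606)
sqrt(l + m) = sqrt(-1315 + 640/2601) = sqrt(-3419675/2601) = 5*I*sqrt(136787)/51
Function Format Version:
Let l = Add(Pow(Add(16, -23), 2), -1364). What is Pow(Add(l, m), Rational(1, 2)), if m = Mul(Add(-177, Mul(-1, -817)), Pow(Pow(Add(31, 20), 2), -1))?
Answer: Mul(Rational(5, 51), I, Pow(136787, Rational(1, 2))) ≈ Mul(36.260, I)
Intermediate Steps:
l = -1315 (l = Add(Pow(-7, 2), -1364) = Add(49, -1364) = -1315)
m = Rational(640, 2601) (m = Mul(Add(-177, 817), Pow(Pow(51, 2), -1)) = Mul(640, Pow(2601, -1)) = Mul(640, Rational(1, 2601)) = Rational(640, 2601) ≈ 0.24606)
Pow(Add(l, m), Rational(1, 2)) = Pow(Add(-1315, Rational(640, 2601)), Rational(1, 2)) = Pow(Rational(-3419675, 2601), Rational(1, 2)) = Mul(Rational(5, 51), I, Pow(136787, Rational(1, 2)))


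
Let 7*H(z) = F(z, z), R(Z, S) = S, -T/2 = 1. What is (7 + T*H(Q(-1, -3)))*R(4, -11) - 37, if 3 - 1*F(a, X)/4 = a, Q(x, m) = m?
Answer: -270/7 ≈ -38.571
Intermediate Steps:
T = -2 (T = -2*1 = -2)
F(a, X) = 12 - 4*a
H(z) = 12/7 - 4*z/7 (H(z) = (12 - 4*z)/7 = 12/7 - 4*z/7)
(7 + T*H(Q(-1, -3)))*R(4, -11) - 37 = (7 - 2*(12/7 - 4/7*(-3)))*(-11) - 37 = (7 - 2*(12/7 + 12/7))*(-11) - 37 = (7 - 2*24/7)*(-11) - 37 = (7 - 48/7)*(-11) - 37 = (1/7)*(-11) - 37 = -11/7 - 37 = -270/7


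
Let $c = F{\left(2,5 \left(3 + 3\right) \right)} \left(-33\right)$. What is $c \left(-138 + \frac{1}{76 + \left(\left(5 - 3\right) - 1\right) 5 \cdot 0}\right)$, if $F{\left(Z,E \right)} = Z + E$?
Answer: $\frac{2768568}{19} \approx 1.4571 \cdot 10^{5}$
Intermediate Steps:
$F{\left(Z,E \right)} = E + Z$
$c = -1056$ ($c = \left(5 \left(3 + 3\right) + 2\right) \left(-33\right) = \left(5 \cdot 6 + 2\right) \left(-33\right) = \left(30 + 2\right) \left(-33\right) = 32 \left(-33\right) = -1056$)
$c \left(-138 + \frac{1}{76 + \left(\left(5 - 3\right) - 1\right) 5 \cdot 0}\right) = - 1056 \left(-138 + \frac{1}{76 + \left(\left(5 - 3\right) - 1\right) 5 \cdot 0}\right) = - 1056 \left(-138 + \frac{1}{76 + \left(2 - 1\right) 5 \cdot 0}\right) = - 1056 \left(-138 + \frac{1}{76 + 1 \cdot 5 \cdot 0}\right) = - 1056 \left(-138 + \frac{1}{76 + 5 \cdot 0}\right) = - 1056 \left(-138 + \frac{1}{76 + 0}\right) = - 1056 \left(-138 + \frac{1}{76}\right) = \left(-1056\right) \left(- \frac{10487}{76}\right) = \frac{2768568}{19}$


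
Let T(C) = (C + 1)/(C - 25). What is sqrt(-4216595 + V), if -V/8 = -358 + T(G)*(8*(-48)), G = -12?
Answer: I*sqrt(5767347435)/37 ≈ 2052.5*I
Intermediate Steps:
T(C) = (1 + C)/(-25 + C)
V = 139760/37 (V = -8*(-358 + ((1 - 12)/(-25 - 12))*(8*(-48))) = -8*(-358 + (-11/(-37))*(-384)) = -8*(-358 - 1/37*(-11)*(-384)) = -8*(-358 + (11/37)*(-384)) = -8*(-358 - 4224/37) = -8*(-17470/37) = 139760/37 ≈ 3777.3)
sqrt(-4216595 + V) = sqrt(-4216595 + 139760/37) = sqrt(-155874255/37) = I*sqrt(5767347435)/37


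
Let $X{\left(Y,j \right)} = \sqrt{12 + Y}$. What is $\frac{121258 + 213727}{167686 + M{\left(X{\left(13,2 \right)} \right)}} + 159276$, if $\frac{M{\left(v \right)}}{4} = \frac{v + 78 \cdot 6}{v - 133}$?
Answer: $\frac{122086107532}{766497} \approx 1.5928 \cdot 10^{5}$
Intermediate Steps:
$M{\left(v \right)} = \frac{4 \left(468 + v\right)}{-133 + v}$ ($M{\left(v \right)} = 4 \frac{v + 78 \cdot 6}{v - 133} = 4 \frac{v + 468}{-133 + v} = 4 \frac{468 + v}{-133 + v} = \frac{4 \left(468 + v\right)}{-133 + v}$)
$\frac{121258 + 213727}{167686 + M{\left(X{\left(13,2 \right)} \right)}} + 159276 = \frac{121258 + 213727}{167686 + \frac{4 \left(468 + \sqrt{12 + 13}\right)}{-133 + \sqrt{12 + 13}}} + 159276 = \frac{334985}{167686 + \frac{4 \left(468 + \sqrt{25}\right)}{-133 + \sqrt{25}}} + 159276 = \frac{334985}{167686 + \frac{4 \left(468 + 5\right)}{-133 + 5}} + 159276 = \frac{334985}{167686 + 4 \frac{1}{-128} \cdot 473} + 159276 = \frac{334985}{167686 + 4 \left(- \frac{1}{128}\right) 473} + 159276 = \frac{334985}{167686 - \frac{473}{32}} + 159276 = \frac{334985}{\frac{5365479}{32}} + 159276 = 334985 \cdot \frac{32}{5365479} + 159276 = \frac{1531360}{766497} + 159276 = \frac{122086107532}{766497}$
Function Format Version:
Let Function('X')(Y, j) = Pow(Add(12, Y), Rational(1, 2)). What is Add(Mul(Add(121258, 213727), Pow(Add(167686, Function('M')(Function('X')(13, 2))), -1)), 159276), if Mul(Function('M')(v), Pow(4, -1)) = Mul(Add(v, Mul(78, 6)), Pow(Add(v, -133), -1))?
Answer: Rational(122086107532, 766497) ≈ 1.5928e+5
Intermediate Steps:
Function('M')(v) = Mul(4, Pow(Add(-133, v), -1), Add(468, v)) (Function('M')(v) = Mul(4, Mul(Add(v, Mul(78, 6)), Pow(Add(v, -133), -1))) = Mul(4, Mul(Add(v, 468), Pow(Add(-133, v), -1))) = Mul(4, Mul(Add(468, v), Pow(Add(-133, v), -1))) = Mul(4, Mul(Pow(Add(-133, v), -1), Add(468, v))) = Mul(4, Pow(Add(-133, v), -1), Add(468, v)))
Add(Mul(Add(121258, 213727), Pow(Add(167686, Function('M')(Function('X')(13, 2))), -1)), 159276) = Add(Mul(Add(121258, 213727), Pow(Add(167686, Mul(4, Pow(Add(-133, Pow(Add(12, 13), Rational(1, 2))), -1), Add(468, Pow(Add(12, 13), Rational(1, 2))))), -1)), 159276) = Add(Mul(334985, Pow(Add(167686, Mul(4, Pow(Add(-133, Pow(25, Rational(1, 2))), -1), Add(468, Pow(25, Rational(1, 2))))), -1)), 159276) = Add(Mul(334985, Pow(Add(167686, Mul(4, Pow(Add(-133, 5), -1), Add(468, 5))), -1)), 159276) = Add(Mul(334985, Pow(Add(167686, Mul(4, Pow(-128, -1), 473)), -1)), 159276) = Add(Mul(334985, Pow(Add(167686, Mul(4, Rational(-1, 128), 473)), -1)), 159276) = Add(Mul(334985, Pow(Add(167686, Rational(-473, 32)), -1)), 159276) = Add(Mul(334985, Pow(Rational(5365479, 32), -1)), 159276) = Add(Mul(334985, Rational(32, 5365479)), 159276) = Add(Rational(1531360, 766497), 159276) = Rational(122086107532, 766497)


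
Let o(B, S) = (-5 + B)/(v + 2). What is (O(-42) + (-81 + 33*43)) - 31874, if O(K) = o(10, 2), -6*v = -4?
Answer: -244273/8 ≈ -30534.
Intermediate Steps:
v = ⅔ (v = -⅙*(-4) = ⅔ ≈ 0.66667)
o(B, S) = -15/8 + 3*B/8 (o(B, S) = (-5 + B)/(⅔ + 2) = (-5 + B)/(8/3) = (-5 + B)*(3/8) = -15/8 + 3*B/8)
O(K) = 15/8 (O(K) = -15/8 + (3/8)*10 = -15/8 + 15/4 = 15/8)
(O(-42) + (-81 + 33*43)) - 31874 = (15/8 + (-81 + 33*43)) - 31874 = (15/8 + (-81 + 1419)) - 31874 = (15/8 + 1338) - 31874 = 10719/8 - 31874 = -244273/8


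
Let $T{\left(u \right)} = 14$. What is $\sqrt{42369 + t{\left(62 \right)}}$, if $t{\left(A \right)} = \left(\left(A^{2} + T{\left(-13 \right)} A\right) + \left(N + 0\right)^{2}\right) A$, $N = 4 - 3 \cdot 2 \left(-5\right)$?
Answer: $\sqrt{406185} \approx 637.33$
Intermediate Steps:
$N = 34$ ($N = 4 - 6 \left(-5\right) = 4 - -30 = 4 + 30 = 34$)
$t{\left(A \right)} = A \left(1156 + A^{2} + 14 A\right)$ ($t{\left(A \right)} = \left(\left(A^{2} + 14 A\right) + \left(34 + 0\right)^{2}\right) A = \left(\left(A^{2} + 14 A\right) + 34^{2}\right) A = \left(\left(A^{2} + 14 A\right) + 1156\right) A = \left(1156 + A^{2} + 14 A\right) A = A \left(1156 + A^{2} + 14 A\right)$)
$\sqrt{42369 + t{\left(62 \right)}} = \sqrt{42369 + 62 \left(1156 + 62^{2} + 14 \cdot 62\right)} = \sqrt{42369 + 62 \left(1156 + 3844 + 868\right)} = \sqrt{42369 + 62 \cdot 5868} = \sqrt{42369 + 363816} = \sqrt{406185}$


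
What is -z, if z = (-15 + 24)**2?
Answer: -81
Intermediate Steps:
z = 81 (z = 9**2 = 81)
-z = -1*81 = -81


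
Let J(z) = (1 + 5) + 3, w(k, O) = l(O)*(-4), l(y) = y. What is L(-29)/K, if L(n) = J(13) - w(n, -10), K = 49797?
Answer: -31/49797 ≈ -0.00062253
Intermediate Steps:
w(k, O) = -4*O (w(k, O) = O*(-4) = -4*O)
J(z) = 9 (J(z) = 6 + 3 = 9)
L(n) = -31 (L(n) = 9 - (-4)*(-10) = 9 - 1*40 = 9 - 40 = -31)
L(-29)/K = -31/49797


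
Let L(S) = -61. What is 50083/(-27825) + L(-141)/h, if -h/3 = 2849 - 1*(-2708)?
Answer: -277745456/154623525 ≈ -1.7963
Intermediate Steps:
h = -16671 (h = -3*(2849 - 1*(-2708)) = -3*(2849 + 2708) = -3*5557 = -16671)
50083/(-27825) + L(-141)/h = 50083/(-27825) - 61/(-16671) = 50083*(-1/27825) - 61*(-1/16671) = -50083/27825 + 61/16671 = -277745456/154623525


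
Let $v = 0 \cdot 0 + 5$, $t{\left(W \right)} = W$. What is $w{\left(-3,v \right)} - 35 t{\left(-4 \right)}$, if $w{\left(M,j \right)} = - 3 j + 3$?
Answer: $128$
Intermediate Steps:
$v = 5$ ($v = 0 + 5 = 5$)
$w{\left(M,j \right)} = 3 - 3 j$
$w{\left(-3,v \right)} - 35 t{\left(-4 \right)} = \left(3 - 15\right) - -140 = \left(3 - 15\right) + 140 = -12 + 140 = 128$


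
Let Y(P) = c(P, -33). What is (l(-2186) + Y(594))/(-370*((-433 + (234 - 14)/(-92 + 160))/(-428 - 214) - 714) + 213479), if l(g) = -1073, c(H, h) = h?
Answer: -6035442/2605233553 ≈ -0.0023167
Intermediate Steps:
Y(P) = -33
(l(-2186) + Y(594))/(-370*((-433 + (234 - 14)/(-92 + 160))/(-428 - 214) - 714) + 213479) = (-1073 - 33)/(-370*((-433 + (234 - 14)/(-92 + 160))/(-428 - 214) - 714) + 213479) = -1106/(-370*((-433 + 220/68)/(-642) - 714) + 213479) = -1106/(-370*((-433 + 220*(1/68))*(-1/642) - 714) + 213479) = -1106/(-370*((-433 + 55/17)*(-1/642) - 714) + 213479) = -1106/(-370*(-7306/17*(-1/642) - 714) + 213479) = -1106/(-370*(3653/5457 - 714) + 213479) = -1106/(-370*(-3892645/5457) + 213479) = -1106/(1440278650/5457 + 213479) = -1106/2605233553/5457 = -1106*5457/2605233553 = -6035442/2605233553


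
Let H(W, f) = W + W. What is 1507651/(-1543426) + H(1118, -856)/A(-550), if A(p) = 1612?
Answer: 19630137/47846206 ≈ 0.41028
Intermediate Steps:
H(W, f) = 2*W
1507651/(-1543426) + H(1118, -856)/A(-550) = 1507651/(-1543426) + (2*1118)/1612 = 1507651*(-1/1543426) + 2236*(1/1612) = -1507651/1543426 + 43/31 = 19630137/47846206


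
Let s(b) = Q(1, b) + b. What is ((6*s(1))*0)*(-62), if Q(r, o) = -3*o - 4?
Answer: 0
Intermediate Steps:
Q(r, o) = -4 - 3*o
s(b) = -4 - 2*b (s(b) = (-4 - 3*b) + b = -4 - 2*b)
((6*s(1))*0)*(-62) = ((6*(-4 - 2*1))*0)*(-62) = ((6*(-4 - 2))*0)*(-62) = ((6*(-6))*0)*(-62) = -36*0*(-62) = 0*(-62) = 0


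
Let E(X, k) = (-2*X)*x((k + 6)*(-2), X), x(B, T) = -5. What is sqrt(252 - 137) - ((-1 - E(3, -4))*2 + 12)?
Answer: 50 + sqrt(115) ≈ 60.724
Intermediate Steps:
E(X, k) = 10*X (E(X, k) = -2*X*(-5) = 10*X)
sqrt(252 - 137) - ((-1 - E(3, -4))*2 + 12) = sqrt(252 - 137) - ((-1 - 10*3)*2 + 12) = sqrt(115) - ((-1 - 1*30)*2 + 12) = sqrt(115) - ((-1 - 30)*2 + 12) = sqrt(115) - (-31*2 + 12) = sqrt(115) - (-62 + 12) = sqrt(115) - 1*(-50) = sqrt(115) + 50 = 50 + sqrt(115)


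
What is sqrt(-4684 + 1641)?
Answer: I*sqrt(3043) ≈ 55.163*I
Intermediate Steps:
sqrt(-4684 + 1641) = sqrt(-3043) = I*sqrt(3043)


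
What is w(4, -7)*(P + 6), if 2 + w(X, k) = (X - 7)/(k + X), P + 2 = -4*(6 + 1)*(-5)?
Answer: -144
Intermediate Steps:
P = 138 (P = -2 - 4*(6 + 1)*(-5) = -2 - 4*7*(-5) = -2 - 28*(-5) = -2 + 140 = 138)
w(X, k) = -2 + (-7 + X)/(X + k) (w(X, k) = -2 + (X - 7)/(k + X) = -2 + (-7 + X)/(X + k))
w(4, -7)*(P + 6) = ((-7 - 1*4 - 2*(-7))/(4 - 7))*(138 + 6) = ((-7 - 4 + 14)/(-3))*144 = -⅓*3*144 = -1*144 = -144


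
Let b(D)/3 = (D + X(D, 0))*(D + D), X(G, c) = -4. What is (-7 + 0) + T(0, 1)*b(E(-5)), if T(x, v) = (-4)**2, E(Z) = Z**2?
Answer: 50393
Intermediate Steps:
T(x, v) = 16
b(D) = 6*D*(-4 + D) (b(D) = 3*((D - 4)*(D + D)) = 3*((-4 + D)*(2*D)) = 3*(2*D*(-4 + D)) = 6*D*(-4 + D))
(-7 + 0) + T(0, 1)*b(E(-5)) = (-7 + 0) + 16*(6*(-5)**2*(-4 + (-5)**2)) = -7 + 16*(6*25*(-4 + 25)) = -7 + 16*(6*25*21) = -7 + 16*3150 = -7 + 50400 = 50393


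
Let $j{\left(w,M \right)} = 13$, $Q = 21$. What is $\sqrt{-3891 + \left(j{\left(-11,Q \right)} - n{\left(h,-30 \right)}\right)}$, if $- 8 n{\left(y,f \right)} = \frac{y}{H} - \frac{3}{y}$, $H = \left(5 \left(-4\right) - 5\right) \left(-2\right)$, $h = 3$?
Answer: $\frac{i \sqrt{1551247}}{20} \approx 62.275 i$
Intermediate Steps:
$H = 50$ ($H = \left(-20 - 5\right) \left(-2\right) = \left(-25\right) \left(-2\right) = 50$)
$n{\left(y,f \right)} = - \frac{y}{400} + \frac{3}{8 y}$ ($n{\left(y,f \right)} = - \frac{\frac{y}{50} - \frac{3}{y}}{8} = - \frac{- \frac{3}{y} + \frac{y}{50}}{8} = - \frac{y}{400} + \frac{3}{8 y}$)
$\sqrt{-3891 + \left(j{\left(-11,Q \right)} - n{\left(h,-30 \right)}\right)} = \sqrt{-3891 + \left(13 - \frac{150 - 3^{2}}{400 \cdot 3}\right)} = \sqrt{-3891 + \left(13 - \frac{1}{400} \cdot \frac{1}{3} \left(150 - 9\right)\right)} = \sqrt{-3891 + \left(13 - \frac{1}{400} \cdot \frac{1}{3} \cdot 141\right)} = \sqrt{-3891 + \left(13 - \frac{47}{400}\right)} = \sqrt{-3891 + \frac{5153}{400}} = \sqrt{- \frac{1551247}{400}} = \frac{i \sqrt{1551247}}{20}$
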